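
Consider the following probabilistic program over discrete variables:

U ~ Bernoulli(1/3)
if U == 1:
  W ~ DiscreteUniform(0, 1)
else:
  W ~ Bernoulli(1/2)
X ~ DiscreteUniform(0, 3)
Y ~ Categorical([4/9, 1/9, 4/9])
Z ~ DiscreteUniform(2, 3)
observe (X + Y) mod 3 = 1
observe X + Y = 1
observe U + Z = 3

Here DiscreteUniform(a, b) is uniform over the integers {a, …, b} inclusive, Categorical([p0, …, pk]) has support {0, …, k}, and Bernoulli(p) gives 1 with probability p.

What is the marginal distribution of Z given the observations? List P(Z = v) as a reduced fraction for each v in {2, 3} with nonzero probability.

P(Z=2) = 1/3, P(Z=3) = 2/3

Enumerate traces; 8 have nonzero weight after conditioning:
  (U=0, W=0, X=0, Y=1, Z=3) weight 1/216
  (U=0, W=0, X=1, Y=0, Z=3) weight 1/54
  (U=0, W=1, X=0, Y=1, Z=3) weight 1/216
  (U=0, W=1, X=1, Y=0, Z=3) weight 1/54
  (U=1, W=0, X=0, Y=1, Z=2) weight 1/432
  (U=1, W=0, X=1, Y=0, Z=2) weight 1/108
  (U=1, W=1, X=0, Y=1, Z=2) weight 1/432
  (U=1, W=1, X=1, Y=0, Z=2) weight 1/108
Group by Z:
  weight(Z=2) = 5/216
  weight(Z=3) = 5/108
Total weight = 5/216 + 5/108 = 5/72
P(Z=2 | obs) = 5/216 / 5/72 = 1/3
P(Z=3 | obs) = 5/108 / 5/72 = 2/3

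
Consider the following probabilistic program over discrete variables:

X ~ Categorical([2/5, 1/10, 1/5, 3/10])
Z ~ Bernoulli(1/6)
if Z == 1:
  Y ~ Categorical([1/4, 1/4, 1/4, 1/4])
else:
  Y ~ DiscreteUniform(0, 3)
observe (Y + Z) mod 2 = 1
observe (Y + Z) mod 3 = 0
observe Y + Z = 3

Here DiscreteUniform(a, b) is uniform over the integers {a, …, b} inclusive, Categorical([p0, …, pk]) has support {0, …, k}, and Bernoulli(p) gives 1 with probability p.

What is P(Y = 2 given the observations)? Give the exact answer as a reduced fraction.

Enumerate traces; 8 have nonzero weight after conditioning:
  (X=0, Z=0, Y=3) weight 1/12
  (X=0, Z=1, Y=2) weight 1/60
  (X=1, Z=0, Y=3) weight 1/48
  (X=1, Z=1, Y=2) weight 1/240
  (X=2, Z=0, Y=3) weight 1/24
  (X=2, Z=1, Y=2) weight 1/120
  (X=3, Z=0, Y=3) weight 1/16
  (X=3, Z=1, Y=2) weight 1/80
Group by Y:
  weight(Y=2) = 1/24
  weight(Y=3) = 5/24
Total weight = 1/24 + 5/24 = 1/4
P(Y=2 | obs) = 1/24 / 1/4 = 1/6
P(Y=3 | obs) = 5/24 / 1/4 = 5/6

P(Y = 2 | obs) = 1/6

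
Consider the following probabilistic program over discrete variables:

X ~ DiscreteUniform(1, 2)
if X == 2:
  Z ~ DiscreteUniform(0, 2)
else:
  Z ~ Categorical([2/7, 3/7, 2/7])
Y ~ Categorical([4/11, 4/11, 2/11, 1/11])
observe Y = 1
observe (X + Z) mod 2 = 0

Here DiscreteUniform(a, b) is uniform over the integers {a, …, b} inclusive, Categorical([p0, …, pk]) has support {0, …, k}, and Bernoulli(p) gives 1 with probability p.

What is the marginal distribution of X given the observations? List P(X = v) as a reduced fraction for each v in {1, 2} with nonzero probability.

P(X=1) = 9/23, P(X=2) = 14/23

Enumerate traces; 3 have nonzero weight after conditioning:
  (X=1, Z=1, Y=1) weight 6/77
  (X=2, Z=0, Y=1) weight 2/33
  (X=2, Z=2, Y=1) weight 2/33
Group by X:
  weight(X=1) = 6/77
  weight(X=2) = 4/33
Total weight = 6/77 + 4/33 = 46/231
P(X=1 | obs) = 6/77 / 46/231 = 9/23
P(X=2 | obs) = 4/33 / 46/231 = 14/23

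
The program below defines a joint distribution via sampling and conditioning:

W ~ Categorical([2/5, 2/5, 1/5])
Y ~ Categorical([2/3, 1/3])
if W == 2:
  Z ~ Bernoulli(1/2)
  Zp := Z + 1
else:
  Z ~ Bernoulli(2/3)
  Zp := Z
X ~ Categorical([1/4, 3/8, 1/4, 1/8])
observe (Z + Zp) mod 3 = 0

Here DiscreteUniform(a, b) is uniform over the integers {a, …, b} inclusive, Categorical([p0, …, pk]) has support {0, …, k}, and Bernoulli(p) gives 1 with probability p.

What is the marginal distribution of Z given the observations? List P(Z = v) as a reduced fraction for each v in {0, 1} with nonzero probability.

Enumerate traces; 24 have nonzero weight after conditioning:
  (W=0, Y=0, Z=0, X=0) weight 1/45
  (W=0, Y=0, Z=0, X=1) weight 1/30
  (W=0, Y=0, Z=0, X=2) weight 1/45
  (W=0, Y=0, Z=0, X=3) weight 1/90
  (W=0, Y=1, Z=0, X=0) weight 1/90
  (W=0, Y=1, Z=0, X=1) weight 1/60
  (W=0, Y=1, Z=0, X=2) weight 1/90
  (W=0, Y=1, Z=0, X=3) weight 1/180
  (W=2, Y=0, Z=1, X=0) weight 1/60
  … 15 more
Group by Z:
  weight(Z=0) = 4/15
  weight(Z=1) = 1/10
Total weight = 4/15 + 1/10 = 11/30
P(Z=0 | obs) = 4/15 / 11/30 = 8/11
P(Z=1 | obs) = 1/10 / 11/30 = 3/11

P(Z=0) = 8/11, P(Z=1) = 3/11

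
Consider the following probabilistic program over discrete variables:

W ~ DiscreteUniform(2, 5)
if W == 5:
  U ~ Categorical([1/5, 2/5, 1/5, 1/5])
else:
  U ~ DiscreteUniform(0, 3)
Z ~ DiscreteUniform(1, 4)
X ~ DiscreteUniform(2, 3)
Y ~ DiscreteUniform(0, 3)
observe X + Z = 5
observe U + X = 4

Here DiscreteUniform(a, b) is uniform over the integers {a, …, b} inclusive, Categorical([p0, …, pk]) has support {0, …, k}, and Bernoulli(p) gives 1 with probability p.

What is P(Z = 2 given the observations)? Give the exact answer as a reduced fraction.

Enumerate traces; 32 have nonzero weight after conditioning:
  (W=2, U=1, Z=2, X=3, Y=0) weight 1/512
  (W=2, U=1, Z=2, X=3, Y=1) weight 1/512
  (W=2, U=1, Z=2, X=3, Y=2) weight 1/512
  (W=2, U=1, Z=2, X=3, Y=3) weight 1/512
  (W=2, U=2, Z=3, X=2, Y=0) weight 1/512
  (W=2, U=2, Z=3, X=2, Y=1) weight 1/512
  (W=2, U=2, Z=3, X=2, Y=2) weight 1/512
  (W=2, U=2, Z=3, X=2, Y=3) weight 1/512
  … 24 more
Group by Z:
  weight(Z=2) = 23/640
  weight(Z=3) = 19/640
Total weight = 23/640 + 19/640 = 21/320
P(Z=2 | obs) = 23/640 / 21/320 = 23/42
P(Z=3 | obs) = 19/640 / 21/320 = 19/42

P(Z = 2 | obs) = 23/42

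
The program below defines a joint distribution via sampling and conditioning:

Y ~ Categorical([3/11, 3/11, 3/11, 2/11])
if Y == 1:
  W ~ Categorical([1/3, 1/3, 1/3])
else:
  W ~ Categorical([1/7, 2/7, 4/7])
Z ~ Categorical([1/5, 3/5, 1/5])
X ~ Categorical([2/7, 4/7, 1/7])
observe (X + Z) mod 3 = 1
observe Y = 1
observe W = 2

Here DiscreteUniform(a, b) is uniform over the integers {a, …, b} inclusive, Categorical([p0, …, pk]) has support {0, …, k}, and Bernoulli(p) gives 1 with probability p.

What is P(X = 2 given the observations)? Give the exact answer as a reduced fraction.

Enumerate traces; 3 have nonzero weight after conditioning:
  (Y=1, W=2, Z=0, X=1) weight 4/385
  (Y=1, W=2, Z=1, X=0) weight 6/385
  (Y=1, W=2, Z=2, X=2) weight 1/385
Group by X:
  weight(X=0) = 6/385
  weight(X=1) = 4/385
  weight(X=2) = 1/385
Total weight = 6/385 + 4/385 + 1/385 = 1/35
P(X=0 | obs) = 6/385 / 1/35 = 6/11
P(X=1 | obs) = 4/385 / 1/35 = 4/11
P(X=2 | obs) = 1/385 / 1/35 = 1/11

P(X = 2 | obs) = 1/11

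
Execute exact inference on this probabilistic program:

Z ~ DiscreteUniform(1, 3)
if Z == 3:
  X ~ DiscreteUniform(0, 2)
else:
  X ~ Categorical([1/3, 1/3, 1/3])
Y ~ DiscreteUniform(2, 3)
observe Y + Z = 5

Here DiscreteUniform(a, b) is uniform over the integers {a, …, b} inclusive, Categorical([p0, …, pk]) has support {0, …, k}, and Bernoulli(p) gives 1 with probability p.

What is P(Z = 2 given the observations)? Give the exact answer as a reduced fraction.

P(Z = 2 | obs) = 1/2

Enumerate traces; 6 have nonzero weight after conditioning:
  (Z=2, X=0, Y=3) weight 1/18
  (Z=2, X=1, Y=3) weight 1/18
  (Z=2, X=2, Y=3) weight 1/18
  (Z=3, X=0, Y=2) weight 1/18
  (Z=3, X=1, Y=2) weight 1/18
  (Z=3, X=2, Y=2) weight 1/18
Group by Z:
  weight(Z=2) = 1/6
  weight(Z=3) = 1/6
Total weight = 1/6 + 1/6 = 1/3
P(Z=2 | obs) = 1/6 / 1/3 = 1/2
P(Z=3 | obs) = 1/6 / 1/3 = 1/2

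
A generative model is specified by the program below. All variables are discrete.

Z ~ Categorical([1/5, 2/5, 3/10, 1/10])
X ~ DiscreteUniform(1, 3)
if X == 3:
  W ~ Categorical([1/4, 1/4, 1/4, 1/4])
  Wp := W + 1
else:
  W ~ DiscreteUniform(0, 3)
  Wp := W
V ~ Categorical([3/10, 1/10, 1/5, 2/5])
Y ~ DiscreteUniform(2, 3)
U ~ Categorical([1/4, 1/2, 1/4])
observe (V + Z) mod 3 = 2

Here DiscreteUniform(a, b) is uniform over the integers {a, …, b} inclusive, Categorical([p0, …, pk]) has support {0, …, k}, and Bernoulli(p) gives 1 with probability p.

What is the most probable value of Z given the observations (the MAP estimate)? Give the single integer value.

Enumerate traces; 360 have nonzero weight after conditioning:
  (Z=0, X=1, W=0, V=2, Y=2, U=0) weight 1/2400
  (Z=0, X=1, W=0, V=2, Y=2, U=1) weight 1/1200
  (Z=0, X=1, W=0, V=2, Y=2, U=2) weight 1/2400
  (Z=0, X=1, W=0, V=2, Y=3, U=0) weight 1/2400
  (Z=0, X=1, W=0, V=2, Y=3, U=1) weight 1/1200
  (Z=0, X=1, W=0, V=2, Y=3, U=2) weight 1/2400
  (Z=0, X=1, W=1, V=2, Y=2, U=0) weight 1/2400
  (Z=0, X=1, W=1, V=2, Y=2, U=1) weight 1/1200
  (Z=1, X=1, W=0, V=1, Y=2, U=0) weight 1/2400
  (Z=2, X=1, W=0, V=0, Y=2, U=0) weight 3/3200
  … 350 more
Group by Z:
  weight(Z=0) = 1/25
  weight(Z=1) = 1/25
  weight(Z=2) = 21/100
  weight(Z=3) = 1/50
Total weight = 1/25 + 1/25 + 21/100 + 1/50 = 31/100
P(Z=0 | obs) = 1/25 / 31/100 = 4/31
P(Z=1 | obs) = 1/25 / 31/100 = 4/31
P(Z=2 | obs) = 21/100 / 31/100 = 21/31
P(Z=3 | obs) = 1/50 / 31/100 = 2/31
argmax = 2

argmax_v P(Z = v | obs) = 2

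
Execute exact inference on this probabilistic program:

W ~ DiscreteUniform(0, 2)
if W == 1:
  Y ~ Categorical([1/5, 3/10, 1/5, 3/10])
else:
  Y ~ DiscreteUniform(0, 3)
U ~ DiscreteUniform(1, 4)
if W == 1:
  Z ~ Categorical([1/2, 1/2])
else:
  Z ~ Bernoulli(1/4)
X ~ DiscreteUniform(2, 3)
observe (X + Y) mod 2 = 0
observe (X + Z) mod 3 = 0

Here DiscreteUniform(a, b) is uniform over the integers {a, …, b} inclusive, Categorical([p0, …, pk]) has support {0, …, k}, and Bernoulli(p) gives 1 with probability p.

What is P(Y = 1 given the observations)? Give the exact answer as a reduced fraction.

Enumerate traces; 48 have nonzero weight after conditioning:
  (W=0, Y=0, U=1, Z=1, X=2) weight 1/384
  (W=0, Y=0, U=2, Z=1, X=2) weight 1/384
  (W=0, Y=0, U=3, Z=1, X=2) weight 1/384
  (W=0, Y=0, U=4, Z=1, X=2) weight 1/384
  (W=0, Y=1, U=1, Z=0, X=3) weight 1/128
  (W=0, Y=1, U=2, Z=0, X=3) weight 1/128
  (W=0, Y=1, U=3, Z=0, X=3) weight 1/128
  (W=0, Y=1, U=4, Z=0, X=3) weight 1/128
  (W=0, Y=2, U=1, Z=1, X=2) weight 1/384
  (W=0, Y=3, U=1, Z=0, X=3) weight 1/128
  … 38 more
Group by Y:
  weight(Y=0) = 3/80
  weight(Y=1) = 7/80
  weight(Y=2) = 3/80
  weight(Y=3) = 7/80
Total weight = 3/80 + 7/80 + 3/80 + 7/80 = 1/4
P(Y=0 | obs) = 3/80 / 1/4 = 3/20
P(Y=1 | obs) = 7/80 / 1/4 = 7/20
P(Y=2 | obs) = 3/80 / 1/4 = 3/20
P(Y=3 | obs) = 7/80 / 1/4 = 7/20

P(Y = 1 | obs) = 7/20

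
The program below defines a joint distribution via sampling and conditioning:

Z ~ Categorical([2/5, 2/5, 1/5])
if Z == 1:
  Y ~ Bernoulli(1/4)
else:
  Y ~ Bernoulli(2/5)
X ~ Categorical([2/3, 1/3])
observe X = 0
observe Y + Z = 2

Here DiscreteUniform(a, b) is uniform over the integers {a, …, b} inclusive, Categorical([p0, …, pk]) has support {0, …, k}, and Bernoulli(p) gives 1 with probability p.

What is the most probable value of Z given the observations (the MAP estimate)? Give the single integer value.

argmax_v P(Z = v | obs) = 2

Enumerate traces; 2 have nonzero weight after conditioning:
  (Z=1, Y=1, X=0) weight 1/15
  (Z=2, Y=0, X=0) weight 2/25
Group by Z:
  weight(Z=1) = 1/15
  weight(Z=2) = 2/25
Total weight = 1/15 + 2/25 = 11/75
P(Z=1 | obs) = 1/15 / 11/75 = 5/11
P(Z=2 | obs) = 2/25 / 11/75 = 6/11
argmax = 2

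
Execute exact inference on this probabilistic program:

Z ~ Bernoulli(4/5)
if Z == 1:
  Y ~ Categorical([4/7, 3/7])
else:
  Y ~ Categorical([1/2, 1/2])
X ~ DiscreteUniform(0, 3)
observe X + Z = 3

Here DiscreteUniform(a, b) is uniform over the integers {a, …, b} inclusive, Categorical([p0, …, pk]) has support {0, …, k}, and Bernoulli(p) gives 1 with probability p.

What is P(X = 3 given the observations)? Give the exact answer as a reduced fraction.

Enumerate traces; 4 have nonzero weight after conditioning:
  (Z=0, Y=0, X=3) weight 1/40
  (Z=0, Y=1, X=3) weight 1/40
  (Z=1, Y=0, X=2) weight 4/35
  (Z=1, Y=1, X=2) weight 3/35
Group by X:
  weight(X=2) = 1/5
  weight(X=3) = 1/20
Total weight = 1/5 + 1/20 = 1/4
P(X=2 | obs) = 1/5 / 1/4 = 4/5
P(X=3 | obs) = 1/20 / 1/4 = 1/5

P(X = 3 | obs) = 1/5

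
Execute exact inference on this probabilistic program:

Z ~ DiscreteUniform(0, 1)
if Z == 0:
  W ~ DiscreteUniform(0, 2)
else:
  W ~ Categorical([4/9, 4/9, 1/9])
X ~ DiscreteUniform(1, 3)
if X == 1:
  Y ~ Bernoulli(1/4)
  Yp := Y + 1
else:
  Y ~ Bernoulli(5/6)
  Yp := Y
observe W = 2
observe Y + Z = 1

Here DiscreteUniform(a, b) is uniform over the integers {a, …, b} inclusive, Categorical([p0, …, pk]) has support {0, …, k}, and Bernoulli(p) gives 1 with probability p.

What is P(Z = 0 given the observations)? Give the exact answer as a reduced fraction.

P(Z = 0 | obs) = 69/82

Enumerate traces; 6 have nonzero weight after conditioning:
  (Z=0, W=2, X=1, Y=1) weight 1/72
  (Z=0, W=2, X=2, Y=1) weight 5/108
  (Z=0, W=2, X=3, Y=1) weight 5/108
  (Z=1, W=2, X=1, Y=0) weight 1/72
  (Z=1, W=2, X=2, Y=0) weight 1/324
  (Z=1, W=2, X=3, Y=0) weight 1/324
Group by Z:
  weight(Z=0) = 23/216
  weight(Z=1) = 13/648
Total weight = 23/216 + 13/648 = 41/324
P(Z=0 | obs) = 23/216 / 41/324 = 69/82
P(Z=1 | obs) = 13/648 / 41/324 = 13/82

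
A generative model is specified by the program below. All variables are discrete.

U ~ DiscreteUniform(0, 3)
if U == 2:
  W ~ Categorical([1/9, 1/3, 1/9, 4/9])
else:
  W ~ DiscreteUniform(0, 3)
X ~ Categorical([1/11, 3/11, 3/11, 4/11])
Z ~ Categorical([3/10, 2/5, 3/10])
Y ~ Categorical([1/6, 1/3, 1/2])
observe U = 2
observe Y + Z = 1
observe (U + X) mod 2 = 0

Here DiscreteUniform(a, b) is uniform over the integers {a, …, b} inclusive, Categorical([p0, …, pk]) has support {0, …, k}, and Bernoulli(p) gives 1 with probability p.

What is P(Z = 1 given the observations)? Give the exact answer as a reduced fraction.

Enumerate traces; 16 have nonzero weight after conditioning:
  (U=2, W=0, X=0, Z=0, Y=1) weight 1/3960
  (U=2, W=0, X=0, Z=1, Y=0) weight 1/5940
  (U=2, W=0, X=2, Z=0, Y=1) weight 1/1320
  (U=2, W=0, X=2, Z=1, Y=0) weight 1/1980
  (U=2, W=1, X=0, Z=0, Y=1) weight 1/1320
  (U=2, W=1, X=0, Z=1, Y=0) weight 1/1980
  (U=2, W=1, X=2, Z=0, Y=1) weight 1/440
  (U=2, W=1, X=2, Z=1, Y=0) weight 1/660
  … 8 more
Group by Z:
  weight(Z=0) = 1/110
  weight(Z=1) = 1/165
Total weight = 1/110 + 1/165 = 1/66
P(Z=0 | obs) = 1/110 / 1/66 = 3/5
P(Z=1 | obs) = 1/165 / 1/66 = 2/5

P(Z = 1 | obs) = 2/5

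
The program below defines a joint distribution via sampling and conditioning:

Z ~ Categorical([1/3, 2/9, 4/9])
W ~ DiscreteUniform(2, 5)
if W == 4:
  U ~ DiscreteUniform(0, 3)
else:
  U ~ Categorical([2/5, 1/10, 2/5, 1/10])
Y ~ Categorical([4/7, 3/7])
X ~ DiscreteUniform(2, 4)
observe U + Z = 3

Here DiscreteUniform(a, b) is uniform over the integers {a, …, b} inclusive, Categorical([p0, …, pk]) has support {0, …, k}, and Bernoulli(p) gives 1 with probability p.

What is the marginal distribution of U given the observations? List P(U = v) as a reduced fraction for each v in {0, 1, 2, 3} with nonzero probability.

Enumerate traces; 72 have nonzero weight after conditioning:
  (Z=0, W=2, U=3, Y=0, X=2) weight 1/630
  (Z=0, W=2, U=3, Y=0, X=3) weight 1/630
  (Z=0, W=2, U=3, Y=0, X=4) weight 1/630
  (Z=0, W=2, U=3, Y=1, X=2) weight 1/840
  (Z=0, W=2, U=3, Y=1, X=3) weight 1/840
  (Z=0, W=2, U=3, Y=1, X=4) weight 1/840
  (Z=0, W=3, U=3, Y=0, X=2) weight 1/630
  (Z=0, W=3, U=3, Y=0, X=3) weight 1/630
  (Z=1, W=2, U=2, Y=0, X=2) weight 4/945
  (Z=2, W=2, U=1, Y=0, X=2) weight 2/945
  … 62 more
Group by U:
  weight(U=1) = 11/180
  weight(U=2) = 29/360
  weight(U=3) = 11/240
Total weight = 11/180 + 29/360 + 11/240 = 3/16
P(U=1 | obs) = 11/180 / 3/16 = 44/135
P(U=2 | obs) = 29/360 / 3/16 = 58/135
P(U=3 | obs) = 11/240 / 3/16 = 11/45

P(U=1) = 44/135, P(U=2) = 58/135, P(U=3) = 11/45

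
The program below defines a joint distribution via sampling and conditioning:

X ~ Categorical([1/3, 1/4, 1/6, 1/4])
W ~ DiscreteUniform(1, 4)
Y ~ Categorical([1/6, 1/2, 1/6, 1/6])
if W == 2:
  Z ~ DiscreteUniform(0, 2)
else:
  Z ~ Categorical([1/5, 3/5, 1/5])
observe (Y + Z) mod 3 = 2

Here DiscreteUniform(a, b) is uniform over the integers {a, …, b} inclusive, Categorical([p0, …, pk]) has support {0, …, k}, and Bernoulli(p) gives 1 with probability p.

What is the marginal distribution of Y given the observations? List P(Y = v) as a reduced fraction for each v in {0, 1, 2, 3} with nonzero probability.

Enumerate traces; 64 have nonzero weight after conditioning:
  (X=0, W=1, Y=0, Z=2) weight 1/360
  (X=0, W=1, Y=1, Z=1) weight 1/40
  (X=0, W=1, Y=2, Z=0) weight 1/360
  (X=0, W=1, Y=3, Z=2) weight 1/360
  (X=0, W=2, Y=0, Z=2) weight 1/216
  (X=0, W=2, Y=1, Z=1) weight 1/72
  (X=0, W=2, Y=2, Z=0) weight 1/216
  (X=0, W=2, Y=3, Z=2) weight 1/216
  … 56 more
Group by Y:
  weight(Y=0) = 7/180
  weight(Y=1) = 4/15
  weight(Y=2) = 7/180
  weight(Y=3) = 7/180
Total weight = 7/180 + 4/15 + 7/180 + 7/180 = 23/60
P(Y=0 | obs) = 7/180 / 23/60 = 7/69
P(Y=1 | obs) = 4/15 / 23/60 = 16/23
P(Y=2 | obs) = 7/180 / 23/60 = 7/69
P(Y=3 | obs) = 7/180 / 23/60 = 7/69

P(Y=0) = 7/69, P(Y=1) = 16/23, P(Y=2) = 7/69, P(Y=3) = 7/69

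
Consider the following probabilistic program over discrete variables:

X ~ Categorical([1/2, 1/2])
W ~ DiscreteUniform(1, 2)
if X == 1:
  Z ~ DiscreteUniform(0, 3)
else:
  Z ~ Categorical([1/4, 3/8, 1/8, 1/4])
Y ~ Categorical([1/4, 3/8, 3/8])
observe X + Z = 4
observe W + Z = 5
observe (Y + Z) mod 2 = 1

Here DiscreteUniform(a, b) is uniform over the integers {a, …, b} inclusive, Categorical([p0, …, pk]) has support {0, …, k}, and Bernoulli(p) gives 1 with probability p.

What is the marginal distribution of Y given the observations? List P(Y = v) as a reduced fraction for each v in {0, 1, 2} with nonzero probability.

Enumerate traces; 2 have nonzero weight after conditioning:
  (X=1, W=2, Z=3, Y=0) weight 1/64
  (X=1, W=2, Z=3, Y=2) weight 3/128
Group by Y:
  weight(Y=0) = 1/64
  weight(Y=2) = 3/128
Total weight = 1/64 + 3/128 = 5/128
P(Y=0 | obs) = 1/64 / 5/128 = 2/5
P(Y=2 | obs) = 3/128 / 5/128 = 3/5

P(Y=0) = 2/5, P(Y=2) = 3/5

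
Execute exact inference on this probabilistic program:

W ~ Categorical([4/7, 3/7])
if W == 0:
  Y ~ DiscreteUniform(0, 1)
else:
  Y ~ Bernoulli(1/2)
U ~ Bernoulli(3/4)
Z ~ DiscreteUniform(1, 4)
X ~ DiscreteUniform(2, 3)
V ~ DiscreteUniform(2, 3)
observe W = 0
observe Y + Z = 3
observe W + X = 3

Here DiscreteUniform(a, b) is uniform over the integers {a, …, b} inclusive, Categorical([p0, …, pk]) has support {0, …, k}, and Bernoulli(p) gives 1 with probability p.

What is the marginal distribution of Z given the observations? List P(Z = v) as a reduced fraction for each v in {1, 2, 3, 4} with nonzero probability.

Enumerate traces; 8 have nonzero weight after conditioning:
  (W=0, Y=0, U=0, Z=3, X=3, V=2) weight 1/224
  (W=0, Y=0, U=0, Z=3, X=3, V=3) weight 1/224
  (W=0, Y=0, U=1, Z=3, X=3, V=2) weight 3/224
  (W=0, Y=0, U=1, Z=3, X=3, V=3) weight 3/224
  (W=0, Y=1, U=0, Z=2, X=3, V=2) weight 1/224
  (W=0, Y=1, U=0, Z=2, X=3, V=3) weight 1/224
  (W=0, Y=1, U=1, Z=2, X=3, V=2) weight 3/224
  (W=0, Y=1, U=1, Z=2, X=3, V=3) weight 3/224
Group by Z:
  weight(Z=2) = 1/28
  weight(Z=3) = 1/28
Total weight = 1/28 + 1/28 = 1/14
P(Z=2 | obs) = 1/28 / 1/14 = 1/2
P(Z=3 | obs) = 1/28 / 1/14 = 1/2

P(Z=2) = 1/2, P(Z=3) = 1/2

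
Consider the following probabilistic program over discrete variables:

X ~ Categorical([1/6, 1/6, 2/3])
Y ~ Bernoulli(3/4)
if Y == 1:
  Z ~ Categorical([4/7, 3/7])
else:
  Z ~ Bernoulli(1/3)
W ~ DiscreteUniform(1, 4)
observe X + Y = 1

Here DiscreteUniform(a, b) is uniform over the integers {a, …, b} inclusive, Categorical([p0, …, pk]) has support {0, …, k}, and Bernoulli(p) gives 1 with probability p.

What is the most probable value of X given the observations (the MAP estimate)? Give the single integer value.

Enumerate traces; 16 have nonzero weight after conditioning:
  (X=0, Y=1, Z=0, W=1) weight 1/56
  (X=0, Y=1, Z=0, W=2) weight 1/56
  (X=0, Y=1, Z=0, W=3) weight 1/56
  (X=0, Y=1, Z=0, W=4) weight 1/56
  (X=0, Y=1, Z=1, W=1) weight 3/224
  (X=0, Y=1, Z=1, W=2) weight 3/224
  (X=0, Y=1, Z=1, W=3) weight 3/224
  (X=0, Y=1, Z=1, W=4) weight 3/224
  (X=1, Y=0, Z=0, W=1) weight 1/144
  … 7 more
Group by X:
  weight(X=0) = 1/8
  weight(X=1) = 1/24
Total weight = 1/8 + 1/24 = 1/6
P(X=0 | obs) = 1/8 / 1/6 = 3/4
P(X=1 | obs) = 1/24 / 1/6 = 1/4
argmax = 0

argmax_v P(X = v | obs) = 0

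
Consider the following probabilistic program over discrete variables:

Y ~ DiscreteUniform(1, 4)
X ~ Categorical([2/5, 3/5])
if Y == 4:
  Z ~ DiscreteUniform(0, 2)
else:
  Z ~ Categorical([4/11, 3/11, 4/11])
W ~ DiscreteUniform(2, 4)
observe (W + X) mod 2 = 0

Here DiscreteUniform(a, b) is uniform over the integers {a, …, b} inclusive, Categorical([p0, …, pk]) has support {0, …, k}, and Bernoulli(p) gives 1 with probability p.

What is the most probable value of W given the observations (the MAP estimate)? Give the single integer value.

Enumerate traces; 36 have nonzero weight after conditioning:
  (Y=1, X=0, Z=0, W=2) weight 2/165
  (Y=1, X=0, Z=0, W=4) weight 2/165
  (Y=1, X=0, Z=1, W=2) weight 1/110
  (Y=1, X=0, Z=1, W=4) weight 1/110
  (Y=1, X=0, Z=2, W=2) weight 2/165
  (Y=1, X=0, Z=2, W=4) weight 2/165
  (Y=1, X=1, Z=0, W=3) weight 1/55
  (Y=1, X=1, Z=1, W=3) weight 3/220
  … 28 more
Group by W:
  weight(W=2) = 2/15
  weight(W=3) = 1/5
  weight(W=4) = 2/15
Total weight = 2/15 + 1/5 + 2/15 = 7/15
P(W=2 | obs) = 2/15 / 7/15 = 2/7
P(W=3 | obs) = 1/5 / 7/15 = 3/7
P(W=4 | obs) = 2/15 / 7/15 = 2/7
argmax = 3

argmax_v P(W = v | obs) = 3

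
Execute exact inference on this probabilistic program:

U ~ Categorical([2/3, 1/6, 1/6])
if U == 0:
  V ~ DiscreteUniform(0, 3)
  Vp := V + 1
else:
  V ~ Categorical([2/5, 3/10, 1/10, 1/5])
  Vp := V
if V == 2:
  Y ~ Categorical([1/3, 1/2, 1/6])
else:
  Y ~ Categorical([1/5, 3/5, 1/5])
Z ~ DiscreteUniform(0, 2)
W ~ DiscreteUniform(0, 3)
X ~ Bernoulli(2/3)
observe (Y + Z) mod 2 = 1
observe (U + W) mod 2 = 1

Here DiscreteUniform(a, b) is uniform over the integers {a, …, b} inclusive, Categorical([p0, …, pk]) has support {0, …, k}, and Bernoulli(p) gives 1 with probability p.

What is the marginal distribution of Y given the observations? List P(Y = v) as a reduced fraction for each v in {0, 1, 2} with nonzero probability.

Enumerate traces; 192 have nonzero weight after conditioning:
  (U=0, V=0, Y=0, Z=1, W=1, X=0) weight 1/1080
  (U=0, V=0, Y=0, Z=1, W=1, X=1) weight 1/540
  (U=0, V=0, Y=0, Z=1, W=3, X=0) weight 1/1080
  (U=0, V=0, Y=0, Z=1, W=3, X=1) weight 1/540
  (U=0, V=0, Y=1, Z=0, W=1, X=0) weight 1/360
  (U=0, V=0, Y=1, Z=0, W=1, X=1) weight 1/180
  (U=0, V=0, Y=1, Z=0, W=3, X=0) weight 1/360
  (U=0, V=0, Y=1, Z=0, W=3, X=1) weight 1/180
  (U=0, V=0, Y=2, Z=1, W=1, X=0) weight 1/1080
  … 183 more
Group by Y:
  weight(Y=0) = 17/450
  weight(Y=1) = 29/150
  weight(Y=2) = 29/900
Total weight = 17/450 + 29/150 + 29/900 = 79/300
P(Y=0 | obs) = 17/450 / 79/300 = 34/237
P(Y=1 | obs) = 29/150 / 79/300 = 58/79
P(Y=2 | obs) = 29/900 / 79/300 = 29/237

P(Y=0) = 34/237, P(Y=1) = 58/79, P(Y=2) = 29/237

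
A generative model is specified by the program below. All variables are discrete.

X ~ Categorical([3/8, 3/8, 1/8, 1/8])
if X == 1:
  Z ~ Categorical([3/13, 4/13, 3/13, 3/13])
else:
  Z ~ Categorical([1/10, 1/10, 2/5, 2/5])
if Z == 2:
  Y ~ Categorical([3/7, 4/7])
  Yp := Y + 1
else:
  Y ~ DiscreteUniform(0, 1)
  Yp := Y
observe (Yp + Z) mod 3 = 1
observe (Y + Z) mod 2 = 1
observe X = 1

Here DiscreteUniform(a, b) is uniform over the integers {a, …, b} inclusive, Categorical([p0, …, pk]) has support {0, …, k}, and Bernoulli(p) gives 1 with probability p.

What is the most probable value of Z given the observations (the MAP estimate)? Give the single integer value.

argmax_v P(Z = v | obs) = 1

Enumerate traces; 3 have nonzero weight after conditioning:
  (X=1, Z=0, Y=1) weight 9/208
  (X=1, Z=1, Y=0) weight 3/52
  (X=1, Z=2, Y=1) weight 9/182
Group by Z:
  weight(Z=0) = 9/208
  weight(Z=1) = 3/52
  weight(Z=2) = 9/182
Total weight = 9/208 + 3/52 + 9/182 = 219/1456
P(Z=0 | obs) = 9/208 / 219/1456 = 21/73
P(Z=1 | obs) = 3/52 / 219/1456 = 28/73
P(Z=2 | obs) = 9/182 / 219/1456 = 24/73
argmax = 1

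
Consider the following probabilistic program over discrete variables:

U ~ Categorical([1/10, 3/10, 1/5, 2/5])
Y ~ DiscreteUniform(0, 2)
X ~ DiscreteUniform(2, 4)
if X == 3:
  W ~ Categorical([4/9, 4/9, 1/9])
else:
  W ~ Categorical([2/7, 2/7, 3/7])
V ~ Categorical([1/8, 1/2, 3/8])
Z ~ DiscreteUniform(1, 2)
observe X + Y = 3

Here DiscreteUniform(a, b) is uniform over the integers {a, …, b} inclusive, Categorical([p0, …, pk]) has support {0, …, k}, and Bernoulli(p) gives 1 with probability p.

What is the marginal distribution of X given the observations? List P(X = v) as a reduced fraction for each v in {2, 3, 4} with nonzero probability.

P(X=2) = 1/2, P(X=3) = 1/2

Enumerate traces; 144 have nonzero weight after conditioning:
  (U=0, Y=0, X=3, W=0, V=0, Z=1) weight 1/3240
  (U=0, Y=0, X=3, W=0, V=0, Z=2) weight 1/3240
  (U=0, Y=0, X=3, W=0, V=1, Z=1) weight 1/810
  (U=0, Y=0, X=3, W=0, V=1, Z=2) weight 1/810
  (U=0, Y=0, X=3, W=0, V=2, Z=1) weight 1/1080
  (U=0, Y=0, X=3, W=0, V=2, Z=2) weight 1/1080
  (U=0, Y=0, X=3, W=1, V=0, Z=1) weight 1/3240
  (U=0, Y=0, X=3, W=1, V=0, Z=2) weight 1/3240
  (U=0, Y=1, X=2, W=0, V=0, Z=1) weight 1/5040
  … 135 more
Group by X:
  weight(X=2) = 1/9
  weight(X=3) = 1/9
Total weight = 1/9 + 1/9 = 2/9
P(X=2 | obs) = 1/9 / 2/9 = 1/2
P(X=3 | obs) = 1/9 / 2/9 = 1/2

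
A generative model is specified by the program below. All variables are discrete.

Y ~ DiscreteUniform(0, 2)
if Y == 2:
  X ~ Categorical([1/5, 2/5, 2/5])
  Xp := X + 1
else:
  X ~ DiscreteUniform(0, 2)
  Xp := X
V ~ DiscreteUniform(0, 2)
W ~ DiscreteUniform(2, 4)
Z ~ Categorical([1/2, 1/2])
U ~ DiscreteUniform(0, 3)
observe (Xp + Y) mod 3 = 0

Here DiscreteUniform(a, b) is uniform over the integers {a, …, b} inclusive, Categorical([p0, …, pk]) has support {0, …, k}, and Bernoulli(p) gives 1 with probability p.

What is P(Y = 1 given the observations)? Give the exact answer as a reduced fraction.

P(Y = 1 | obs) = 5/13

Enumerate traces; 216 have nonzero weight after conditioning:
  (Y=0, X=0, V=0, W=2, Z=0, U=0) weight 1/648
  (Y=0, X=0, V=0, W=2, Z=0, U=1) weight 1/648
  (Y=0, X=0, V=0, W=2, Z=0, U=2) weight 1/648
  (Y=0, X=0, V=0, W=2, Z=0, U=3) weight 1/648
  (Y=0, X=0, V=0, W=2, Z=1, U=0) weight 1/648
  (Y=0, X=0, V=0, W=2, Z=1, U=1) weight 1/648
  (Y=0, X=0, V=0, W=2, Z=1, U=2) weight 1/648
  (Y=0, X=0, V=0, W=2, Z=1, U=3) weight 1/648
  (Y=1, X=2, V=0, W=2, Z=0, U=0) weight 1/648
  (Y=2, X=0, V=0, W=2, Z=0, U=0) weight 1/1080
  … 206 more
Group by Y:
  weight(Y=0) = 1/9
  weight(Y=1) = 1/9
  weight(Y=2) = 1/15
Total weight = 1/9 + 1/9 + 1/15 = 13/45
P(Y=0 | obs) = 1/9 / 13/45 = 5/13
P(Y=1 | obs) = 1/9 / 13/45 = 5/13
P(Y=2 | obs) = 1/15 / 13/45 = 3/13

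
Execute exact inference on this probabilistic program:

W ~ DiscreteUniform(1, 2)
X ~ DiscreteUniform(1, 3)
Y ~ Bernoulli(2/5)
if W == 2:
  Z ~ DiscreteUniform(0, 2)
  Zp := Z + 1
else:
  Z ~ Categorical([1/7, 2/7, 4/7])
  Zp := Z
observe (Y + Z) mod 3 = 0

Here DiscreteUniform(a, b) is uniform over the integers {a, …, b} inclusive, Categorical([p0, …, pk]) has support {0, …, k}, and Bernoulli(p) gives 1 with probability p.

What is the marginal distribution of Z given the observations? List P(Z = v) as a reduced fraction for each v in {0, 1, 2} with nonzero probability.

Enumerate traces; 12 have nonzero weight after conditioning:
  (W=1, X=1, Y=0, Z=0) weight 1/70
  (W=1, X=1, Y=1, Z=2) weight 4/105
  (W=1, X=2, Y=0, Z=0) weight 1/70
  (W=1, X=2, Y=1, Z=2) weight 4/105
  (W=1, X=3, Y=0, Z=0) weight 1/70
  (W=1, X=3, Y=1, Z=2) weight 4/105
  (W=2, X=1, Y=0, Z=0) weight 1/30
  (W=2, X=1, Y=1, Z=2) weight 1/45
  … 4 more
Group by Z:
  weight(Z=0) = 1/7
  weight(Z=2) = 19/105
Total weight = 1/7 + 19/105 = 34/105
P(Z=0 | obs) = 1/7 / 34/105 = 15/34
P(Z=2 | obs) = 19/105 / 34/105 = 19/34

P(Z=0) = 15/34, P(Z=2) = 19/34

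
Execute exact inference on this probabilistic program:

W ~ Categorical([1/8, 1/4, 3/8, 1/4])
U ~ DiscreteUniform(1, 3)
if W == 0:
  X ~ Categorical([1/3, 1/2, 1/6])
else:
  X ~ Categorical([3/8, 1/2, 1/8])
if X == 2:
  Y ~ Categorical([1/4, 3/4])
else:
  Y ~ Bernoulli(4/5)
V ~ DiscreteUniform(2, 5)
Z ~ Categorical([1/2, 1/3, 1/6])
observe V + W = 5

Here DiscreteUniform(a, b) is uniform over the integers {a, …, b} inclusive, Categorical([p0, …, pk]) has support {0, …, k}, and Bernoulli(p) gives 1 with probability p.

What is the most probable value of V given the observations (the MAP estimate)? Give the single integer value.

argmax_v P(V = v | obs) = 3

Enumerate traces; 216 have nonzero weight after conditioning:
  (W=0, U=1, X=0, Y=0, V=5, Z=0) weight 1/2880
  (W=0, U=1, X=0, Y=0, V=5, Z=1) weight 1/4320
  (W=0, U=1, X=0, Y=0, V=5, Z=2) weight 1/8640
  (W=0, U=1, X=0, Y=1, V=5, Z=0) weight 1/720
  (W=0, U=1, X=0, Y=1, V=5, Z=1) weight 1/1080
  (W=0, U=1, X=0, Y=1, V=5, Z=2) weight 1/2160
  (W=0, U=1, X=1, Y=0, V=5, Z=0) weight 1/1920
  (W=0, U=1, X=1, Y=0, V=5, Z=1) weight 1/2880
  (W=1, U=1, X=0, Y=0, V=4, Z=0) weight 1/1280
  (W=2, U=1, X=0, Y=0, V=3, Z=0) weight 3/2560
  … 206 more
Group by V:
  weight(V=2) = 1/16
  weight(V=3) = 3/32
  weight(V=4) = 1/16
  weight(V=5) = 1/32
Total weight = 1/16 + 3/32 + 1/16 + 1/32 = 1/4
P(V=2 | obs) = 1/16 / 1/4 = 1/4
P(V=3 | obs) = 3/32 / 1/4 = 3/8
P(V=4 | obs) = 1/16 / 1/4 = 1/4
P(V=5 | obs) = 1/32 / 1/4 = 1/8
argmax = 3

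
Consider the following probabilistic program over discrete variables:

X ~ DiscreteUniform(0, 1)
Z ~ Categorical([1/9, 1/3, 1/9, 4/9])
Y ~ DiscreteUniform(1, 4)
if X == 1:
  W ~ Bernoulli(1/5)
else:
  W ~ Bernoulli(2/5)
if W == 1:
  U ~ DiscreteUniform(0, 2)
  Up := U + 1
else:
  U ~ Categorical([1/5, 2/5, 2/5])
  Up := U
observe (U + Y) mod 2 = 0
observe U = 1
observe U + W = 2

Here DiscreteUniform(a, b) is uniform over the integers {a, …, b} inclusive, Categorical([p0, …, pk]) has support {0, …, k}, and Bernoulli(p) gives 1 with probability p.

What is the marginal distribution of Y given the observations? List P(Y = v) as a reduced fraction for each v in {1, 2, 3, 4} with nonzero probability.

Enumerate traces; 16 have nonzero weight after conditioning:
  (X=0, Z=0, Y=1, W=1, U=1) weight 1/540
  (X=0, Z=0, Y=3, W=1, U=1) weight 1/540
  (X=0, Z=1, Y=1, W=1, U=1) weight 1/180
  (X=0, Z=1, Y=3, W=1, U=1) weight 1/180
  (X=0, Z=2, Y=1, W=1, U=1) weight 1/540
  (X=0, Z=2, Y=3, W=1, U=1) weight 1/540
  (X=0, Z=3, Y=1, W=1, U=1) weight 1/135
  (X=0, Z=3, Y=3, W=1, U=1) weight 1/135
  … 8 more
Group by Y:
  weight(Y=1) = 1/40
  weight(Y=3) = 1/40
Total weight = 1/40 + 1/40 = 1/20
P(Y=1 | obs) = 1/40 / 1/20 = 1/2
P(Y=3 | obs) = 1/40 / 1/20 = 1/2

P(Y=1) = 1/2, P(Y=3) = 1/2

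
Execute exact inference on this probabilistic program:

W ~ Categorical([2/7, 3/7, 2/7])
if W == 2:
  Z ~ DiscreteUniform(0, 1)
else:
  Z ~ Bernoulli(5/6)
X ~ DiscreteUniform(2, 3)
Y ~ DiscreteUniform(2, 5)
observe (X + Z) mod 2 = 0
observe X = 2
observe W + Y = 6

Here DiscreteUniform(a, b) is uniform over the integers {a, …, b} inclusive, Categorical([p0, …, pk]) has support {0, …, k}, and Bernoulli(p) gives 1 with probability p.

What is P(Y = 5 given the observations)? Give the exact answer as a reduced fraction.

P(Y = 5 | obs) = 1/3

Enumerate traces; 2 have nonzero weight after conditioning:
  (W=1, Z=0, X=2, Y=5) weight 1/112
  (W=2, Z=0, X=2, Y=4) weight 1/56
Group by Y:
  weight(Y=4) = 1/56
  weight(Y=5) = 1/112
Total weight = 1/56 + 1/112 = 3/112
P(Y=4 | obs) = 1/56 / 3/112 = 2/3
P(Y=5 | obs) = 1/112 / 3/112 = 1/3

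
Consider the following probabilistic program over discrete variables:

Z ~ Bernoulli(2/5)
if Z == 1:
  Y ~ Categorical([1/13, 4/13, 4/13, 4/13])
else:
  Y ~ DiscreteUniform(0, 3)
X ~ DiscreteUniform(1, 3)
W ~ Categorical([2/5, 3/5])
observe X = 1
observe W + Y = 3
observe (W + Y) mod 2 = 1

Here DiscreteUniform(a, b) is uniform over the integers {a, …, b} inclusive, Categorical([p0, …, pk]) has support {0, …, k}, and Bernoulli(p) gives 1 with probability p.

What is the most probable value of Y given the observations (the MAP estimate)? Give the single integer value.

argmax_v P(Y = v | obs) = 2

Enumerate traces; 4 have nonzero weight after conditioning:
  (Z=0, Y=2, X=1, W=1) weight 3/100
  (Z=0, Y=3, X=1, W=0) weight 1/50
  (Z=1, Y=2, X=1, W=1) weight 8/325
  (Z=1, Y=3, X=1, W=0) weight 16/975
Group by Y:
  weight(Y=2) = 71/1300
  weight(Y=3) = 71/1950
Total weight = 71/1300 + 71/1950 = 71/780
P(Y=2 | obs) = 71/1300 / 71/780 = 3/5
P(Y=3 | obs) = 71/1950 / 71/780 = 2/5
argmax = 2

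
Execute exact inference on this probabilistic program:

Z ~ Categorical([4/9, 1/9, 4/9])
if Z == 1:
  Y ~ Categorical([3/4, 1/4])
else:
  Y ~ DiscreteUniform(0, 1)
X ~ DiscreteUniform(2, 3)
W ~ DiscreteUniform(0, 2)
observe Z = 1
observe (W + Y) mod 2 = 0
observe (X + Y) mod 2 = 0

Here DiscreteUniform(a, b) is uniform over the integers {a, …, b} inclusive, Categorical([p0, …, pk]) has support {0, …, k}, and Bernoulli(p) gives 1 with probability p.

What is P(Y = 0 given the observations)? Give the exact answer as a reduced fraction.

P(Y = 0 | obs) = 6/7

Enumerate traces; 3 have nonzero weight after conditioning:
  (Z=1, Y=0, X=2, W=0) weight 1/72
  (Z=1, Y=0, X=2, W=2) weight 1/72
  (Z=1, Y=1, X=3, W=1) weight 1/216
Group by Y:
  weight(Y=0) = 1/36
  weight(Y=1) = 1/216
Total weight = 1/36 + 1/216 = 7/216
P(Y=0 | obs) = 1/36 / 7/216 = 6/7
P(Y=1 | obs) = 1/216 / 7/216 = 1/7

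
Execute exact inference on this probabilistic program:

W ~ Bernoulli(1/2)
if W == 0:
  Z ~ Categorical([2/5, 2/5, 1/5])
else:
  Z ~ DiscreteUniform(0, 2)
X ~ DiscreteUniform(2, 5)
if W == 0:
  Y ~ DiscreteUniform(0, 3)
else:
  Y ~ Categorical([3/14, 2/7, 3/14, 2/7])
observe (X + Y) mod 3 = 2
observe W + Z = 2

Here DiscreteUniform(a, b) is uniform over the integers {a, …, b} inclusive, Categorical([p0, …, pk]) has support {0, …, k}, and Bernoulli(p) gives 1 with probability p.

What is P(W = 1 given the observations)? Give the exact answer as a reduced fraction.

Enumerate traces; 12 have nonzero weight after conditioning:
  (W=0, Z=2, X=2, Y=0) weight 1/160
  (W=0, Z=2, X=2, Y=3) weight 1/160
  (W=0, Z=2, X=3, Y=2) weight 1/160
  (W=0, Z=2, X=4, Y=1) weight 1/160
  (W=0, Z=2, X=5, Y=0) weight 1/160
  (W=0, Z=2, X=5, Y=3) weight 1/160
  (W=1, Z=1, X=2, Y=0) weight 1/112
  (W=1, Z=1, X=2, Y=3) weight 1/84
  … 4 more
Group by W:
  weight(W=0) = 3/80
  weight(W=1) = 1/16
Total weight = 3/80 + 1/16 = 1/10
P(W=0 | obs) = 3/80 / 1/10 = 3/8
P(W=1 | obs) = 1/16 / 1/10 = 5/8

P(W = 1 | obs) = 5/8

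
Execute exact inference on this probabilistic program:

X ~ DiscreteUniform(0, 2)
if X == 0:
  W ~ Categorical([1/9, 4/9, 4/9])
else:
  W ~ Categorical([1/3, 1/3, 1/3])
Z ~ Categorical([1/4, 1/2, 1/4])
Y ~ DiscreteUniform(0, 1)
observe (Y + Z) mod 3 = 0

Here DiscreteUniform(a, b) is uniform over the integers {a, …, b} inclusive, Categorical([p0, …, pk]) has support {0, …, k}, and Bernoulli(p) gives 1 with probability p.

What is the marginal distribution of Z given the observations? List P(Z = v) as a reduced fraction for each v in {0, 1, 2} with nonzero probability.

P(Z=0) = 1/2, P(Z=2) = 1/2

Enumerate traces; 18 have nonzero weight after conditioning:
  (X=0, W=0, Z=0, Y=0) weight 1/216
  (X=0, W=0, Z=2, Y=1) weight 1/216
  (X=0, W=1, Z=0, Y=0) weight 1/54
  (X=0, W=1, Z=2, Y=1) weight 1/54
  (X=0, W=2, Z=0, Y=0) weight 1/54
  (X=0, W=2, Z=2, Y=1) weight 1/54
  (X=1, W=0, Z=0, Y=0) weight 1/72
  (X=1, W=0, Z=2, Y=1) weight 1/72
  … 10 more
Group by Z:
  weight(Z=0) = 1/8
  weight(Z=2) = 1/8
Total weight = 1/8 + 1/8 = 1/4
P(Z=0 | obs) = 1/8 / 1/4 = 1/2
P(Z=2 | obs) = 1/8 / 1/4 = 1/2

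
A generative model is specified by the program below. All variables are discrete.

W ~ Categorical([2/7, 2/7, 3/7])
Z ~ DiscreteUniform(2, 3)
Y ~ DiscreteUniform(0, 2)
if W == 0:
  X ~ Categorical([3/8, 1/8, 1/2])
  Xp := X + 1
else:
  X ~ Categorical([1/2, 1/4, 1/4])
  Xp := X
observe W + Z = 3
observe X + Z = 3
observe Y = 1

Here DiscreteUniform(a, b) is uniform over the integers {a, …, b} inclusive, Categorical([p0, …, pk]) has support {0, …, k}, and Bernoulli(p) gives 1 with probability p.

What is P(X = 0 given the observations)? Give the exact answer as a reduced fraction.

P(X = 0 | obs) = 3/5

Enumerate traces; 2 have nonzero weight after conditioning:
  (W=0, Z=3, Y=1, X=0) weight 1/56
  (W=1, Z=2, Y=1, X=1) weight 1/84
Group by X:
  weight(X=0) = 1/56
  weight(X=1) = 1/84
Total weight = 1/56 + 1/84 = 5/168
P(X=0 | obs) = 1/56 / 5/168 = 3/5
P(X=1 | obs) = 1/84 / 5/168 = 2/5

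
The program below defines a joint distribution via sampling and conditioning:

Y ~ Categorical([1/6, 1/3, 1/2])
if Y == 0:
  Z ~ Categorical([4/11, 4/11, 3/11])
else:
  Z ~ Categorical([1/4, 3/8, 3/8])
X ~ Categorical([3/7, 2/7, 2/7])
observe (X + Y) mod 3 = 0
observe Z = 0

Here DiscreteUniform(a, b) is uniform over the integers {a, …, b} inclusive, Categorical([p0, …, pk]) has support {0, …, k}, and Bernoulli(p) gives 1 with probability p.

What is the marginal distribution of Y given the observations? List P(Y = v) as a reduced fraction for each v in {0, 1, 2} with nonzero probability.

P(Y=0) = 24/79, P(Y=1) = 22/79, P(Y=2) = 33/79

Enumerate traces; 3 have nonzero weight after conditioning:
  (Y=0, Z=0, X=0) weight 2/77
  (Y=1, Z=0, X=2) weight 1/42
  (Y=2, Z=0, X=1) weight 1/28
Group by Y:
  weight(Y=0) = 2/77
  weight(Y=1) = 1/42
  weight(Y=2) = 1/28
Total weight = 2/77 + 1/42 + 1/28 = 79/924
P(Y=0 | obs) = 2/77 / 79/924 = 24/79
P(Y=1 | obs) = 1/42 / 79/924 = 22/79
P(Y=2 | obs) = 1/28 / 79/924 = 33/79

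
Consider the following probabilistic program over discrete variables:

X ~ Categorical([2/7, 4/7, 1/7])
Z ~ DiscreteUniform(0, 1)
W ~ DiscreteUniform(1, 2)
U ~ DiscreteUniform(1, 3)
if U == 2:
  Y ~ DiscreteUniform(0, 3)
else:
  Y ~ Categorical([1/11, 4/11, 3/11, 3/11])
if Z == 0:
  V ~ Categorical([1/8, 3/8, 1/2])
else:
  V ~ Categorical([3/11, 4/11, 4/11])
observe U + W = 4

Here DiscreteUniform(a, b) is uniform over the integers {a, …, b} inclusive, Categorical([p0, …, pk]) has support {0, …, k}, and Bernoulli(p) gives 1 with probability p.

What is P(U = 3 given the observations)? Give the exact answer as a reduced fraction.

P(U = 3 | obs) = 1/2

Enumerate traces; 144 have nonzero weight after conditioning:
  (X=0, Z=0, W=1, U=3, Y=0, V=0) weight 1/3696
  (X=0, Z=0, W=1, U=3, Y=0, V=1) weight 1/1232
  (X=0, Z=0, W=1, U=3, Y=0, V=2) weight 1/924
  (X=0, Z=0, W=1, U=3, Y=1, V=0) weight 1/924
  (X=0, Z=0, W=1, U=3, Y=1, V=1) weight 1/308
  (X=0, Z=0, W=1, U=3, Y=1, V=2) weight 1/231
  (X=0, Z=0, W=1, U=3, Y=2, V=0) weight 1/1232
  (X=0, Z=0, W=1, U=3, Y=2, V=1) weight 3/1232
  (X=0, Z=0, W=2, U=2, Y=0, V=0) weight 1/1344
  … 135 more
Group by U:
  weight(U=2) = 1/6
  weight(U=3) = 1/6
Total weight = 1/6 + 1/6 = 1/3
P(U=2 | obs) = 1/6 / 1/3 = 1/2
P(U=3 | obs) = 1/6 / 1/3 = 1/2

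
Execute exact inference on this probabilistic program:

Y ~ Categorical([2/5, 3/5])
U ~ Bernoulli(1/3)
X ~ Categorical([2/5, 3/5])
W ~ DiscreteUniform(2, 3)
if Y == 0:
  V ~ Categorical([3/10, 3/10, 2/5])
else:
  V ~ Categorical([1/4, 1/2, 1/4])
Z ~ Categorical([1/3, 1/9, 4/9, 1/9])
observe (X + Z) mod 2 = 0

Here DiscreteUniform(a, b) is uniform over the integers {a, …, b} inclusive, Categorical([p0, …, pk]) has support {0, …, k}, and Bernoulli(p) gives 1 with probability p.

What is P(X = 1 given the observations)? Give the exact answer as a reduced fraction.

Enumerate traces; 96 have nonzero weight after conditioning:
  (Y=0, U=0, X=0, W=2, V=0, Z=0) weight 2/375
  (Y=0, U=0, X=0, W=2, V=0, Z=2) weight 8/1125
  (Y=0, U=0, X=0, W=2, V=1, Z=0) weight 2/375
  (Y=0, U=0, X=0, W=2, V=1, Z=2) weight 8/1125
  (Y=0, U=0, X=0, W=2, V=2, Z=0) weight 8/1125
  (Y=0, U=0, X=0, W=2, V=2, Z=2) weight 32/3375
  (Y=0, U=0, X=0, W=3, V=0, Z=0) weight 2/375
  (Y=0, U=0, X=0, W=3, V=0, Z=2) weight 8/1125
  (Y=0, U=0, X=1, W=2, V=0, Z=1) weight 1/375
  … 87 more
Group by X:
  weight(X=0) = 14/45
  weight(X=1) = 2/15
Total weight = 14/45 + 2/15 = 4/9
P(X=0 | obs) = 14/45 / 4/9 = 7/10
P(X=1 | obs) = 2/15 / 4/9 = 3/10

P(X = 1 | obs) = 3/10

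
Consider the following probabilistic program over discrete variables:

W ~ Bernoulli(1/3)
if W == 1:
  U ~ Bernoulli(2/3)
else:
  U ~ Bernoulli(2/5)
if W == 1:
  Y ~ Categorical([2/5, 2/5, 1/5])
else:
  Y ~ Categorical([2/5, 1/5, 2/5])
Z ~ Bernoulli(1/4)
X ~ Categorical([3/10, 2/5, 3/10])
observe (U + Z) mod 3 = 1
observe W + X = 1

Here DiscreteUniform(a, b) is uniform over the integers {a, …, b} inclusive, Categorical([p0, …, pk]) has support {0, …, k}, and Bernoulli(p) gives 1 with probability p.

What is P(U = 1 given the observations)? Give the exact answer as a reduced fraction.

P(U = 1 | obs) = 78/107

Enumerate traces; 12 have nonzero weight after conditioning:
  (W=0, U=0, Y=0, Z=1, X=1) weight 2/125
  (W=0, U=0, Y=1, Z=1, X=1) weight 1/125
  (W=0, U=0, Y=2, Z=1, X=1) weight 2/125
  (W=0, U=1, Y=0, Z=0, X=1) weight 4/125
  (W=0, U=1, Y=1, Z=0, X=1) weight 2/125
  (W=0, U=1, Y=2, Z=0, X=1) weight 4/125
  (W=1, U=0, Y=0, Z=1, X=0) weight 1/300
  (W=1, U=0, Y=1, Z=1, X=0) weight 1/300
  … 4 more
Group by U:
  weight(U=0) = 29/600
  weight(U=1) = 13/100
Total weight = 29/600 + 13/100 = 107/600
P(U=0 | obs) = 29/600 / 107/600 = 29/107
P(U=1 | obs) = 13/100 / 107/600 = 78/107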